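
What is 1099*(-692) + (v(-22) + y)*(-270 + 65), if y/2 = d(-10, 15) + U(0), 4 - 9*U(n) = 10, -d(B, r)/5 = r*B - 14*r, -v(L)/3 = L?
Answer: -4535294/3 ≈ -1.5118e+6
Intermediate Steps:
v(L) = -3*L
d(B, r) = 70*r - 5*B*r (d(B, r) = -5*(r*B - 14*r) = -5*(B*r - 14*r) = -5*(-14*r + B*r) = 70*r - 5*B*r)
U(n) = -⅔ (U(n) = 4/9 - ⅑*10 = 4/9 - 10/9 = -⅔)
y = 10796/3 (y = 2*(5*15*(14 - 1*(-10)) - ⅔) = 2*(5*15*(14 + 10) - ⅔) = 2*(5*15*24 - ⅔) = 2*(1800 - ⅔) = 2*(5398/3) = 10796/3 ≈ 3598.7)
1099*(-692) + (v(-22) + y)*(-270 + 65) = 1099*(-692) + (-3*(-22) + 10796/3)*(-270 + 65) = -760508 + (66 + 10796/3)*(-205) = -760508 + (10994/3)*(-205) = -760508 - 2253770/3 = -4535294/3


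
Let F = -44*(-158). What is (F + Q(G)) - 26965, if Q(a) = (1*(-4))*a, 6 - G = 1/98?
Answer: -981811/49 ≈ -20037.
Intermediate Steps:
F = 6952
G = 587/98 (G = 6 - 1/98 = 587/98 ≈ 5.9898)
Q(a) = -4*a
(F + Q(G)) - 26965 = (6952 - 4*587/98) - 26965 = (6952 - 1174/49) - 26965 = 339474/49 - 26965 = -981811/49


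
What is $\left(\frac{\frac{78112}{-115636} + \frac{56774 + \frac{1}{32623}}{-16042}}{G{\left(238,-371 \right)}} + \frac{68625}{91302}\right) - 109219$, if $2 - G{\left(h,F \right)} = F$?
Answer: $- \frac{4689414327884623117896988}{42936175159157465627} \approx -1.0922 \cdot 10^{5}$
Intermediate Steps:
$G{\left(h,F \right)} = 2 - F$
$\left(\frac{\frac{78112}{-115636} + \frac{56774 + \frac{1}{32623}}{-16042}}{G{\left(238,-371 \right)}} + \frac{68625}{91302}\right) - 109219 = \left(\frac{\frac{78112}{-115636} + \frac{56774 + \frac{1}{32623}}{-16042}}{2 - -371} + \frac{68625}{91302}\right) - 109219 = \left(\frac{78112 \left(- \frac{1}{115636}\right) + \left(56774 + \frac{1}{32623}\right) \left(- \frac{1}{16042}\right)}{2 + 371} + 68625 \cdot \frac{1}{91302}\right) - 109219 = \left(\frac{- \frac{19528}{28909} + \frac{1852138203}{32623} \left(- \frac{1}{16042}\right)}{373} + \frac{22875}{30434}\right) - 109219 = \left(\left(- \frac{19528}{28909} - \frac{1852138203}{523338166}\right) \frac{1}{373} + \frac{22875}{30434}\right) - 109219 = \left(\left(- \frac{63763211016175}{15129183040894}\right) \frac{1}{373} + \frac{22875}{30434}\right) - 109219 = \left(- \frac{63763211016175}{5643185274253462} + \frac{22875}{30434}\right) - 109219 = \frac{31786823396120418325}{42936175159157465627} - 109219 = - \frac{4689414327884623117896988}{42936175159157465627}$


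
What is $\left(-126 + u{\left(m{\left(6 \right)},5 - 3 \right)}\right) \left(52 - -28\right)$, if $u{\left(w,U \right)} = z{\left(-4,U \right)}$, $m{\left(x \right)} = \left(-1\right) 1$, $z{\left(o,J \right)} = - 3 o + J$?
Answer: $-8960$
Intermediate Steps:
$z{\left(o,J \right)} = J - 3 o$
$m{\left(x \right)} = -1$
$u{\left(w,U \right)} = 12 + U$ ($u{\left(w,U \right)} = U - -12 = U + 12 = 12 + U$)
$\left(-126 + u{\left(m{\left(6 \right)},5 - 3 \right)}\right) \left(52 - -28\right) = \left(-126 + \left(12 + \left(5 - 3\right)\right)\right) \left(52 - -28\right) = \left(-126 + \left(12 + 2\right)\right) \left(52 + 28\right) = \left(-126 + 14\right) 80 = \left(-112\right) 80 = -8960$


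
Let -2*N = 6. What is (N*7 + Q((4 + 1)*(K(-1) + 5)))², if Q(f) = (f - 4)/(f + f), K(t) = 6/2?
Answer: 168921/400 ≈ 422.30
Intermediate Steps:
K(t) = 3 (K(t) = 6*(½) = 3)
Q(f) = (-4 + f)/(2*f) (Q(f) = (-4 + f)/((2*f)) = (-4 + f)*(1/(2*f)) = (-4 + f)/(2*f))
N = -3 (N = -½*6 = -3)
(N*7 + Q((4 + 1)*(K(-1) + 5)))² = (-3*7 + (-4 + (4 + 1)*(3 + 5))/(2*(((4 + 1)*(3 + 5)))))² = (-21 + (-4 + 5*8)/(2*((5*8))))² = (-21 + (½)*(-4 + 40)/40)² = (-21 + (½)*(1/40)*36)² = (-21 + 9/20)² = (-411/20)² = 168921/400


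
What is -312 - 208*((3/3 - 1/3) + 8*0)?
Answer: -1352/3 ≈ -450.67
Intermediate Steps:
-312 - 208*((3/3 - 1/3) + 8*0) = -312 - 208*((3*(⅓) - 1*⅓) + 0) = -312 - 208*((1 - ⅓) + 0) = -312 - 208*(⅔ + 0) = -312 - 208*⅔ = -312 - 416/3 = -1352/3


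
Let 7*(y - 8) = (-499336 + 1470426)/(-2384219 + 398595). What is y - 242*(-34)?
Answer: 57237111879/6949684 ≈ 8235.9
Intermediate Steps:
y = 55111927/6949684 (y = 8 + ((-499336 + 1470426)/(-2384219 + 398595))/7 = 8 + (971090/(-1985624))/7 = 8 + (971090*(-1/1985624))/7 = 8 + (1/7)*(-485545/992812) = 8 - 485545/6949684 = 55111927/6949684 ≈ 7.9301)
y - 242*(-34) = 55111927/6949684 - 242*(-34) = 55111927/6949684 + 8228 = 57237111879/6949684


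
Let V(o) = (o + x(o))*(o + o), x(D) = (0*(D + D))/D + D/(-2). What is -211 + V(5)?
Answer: -186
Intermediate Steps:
x(D) = -D/2 (x(D) = (0*(2*D))/D + D*(-1/2) = 0/D - D/2 = 0 - D/2 = -D/2)
V(o) = o**2 (V(o) = (o - o/2)*(o + o) = (o/2)*(2*o) = o**2)
-211 + V(5) = -211 + 5**2 = -211 + 25 = -186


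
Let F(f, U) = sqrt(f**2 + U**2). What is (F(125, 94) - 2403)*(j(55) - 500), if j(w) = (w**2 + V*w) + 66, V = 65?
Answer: -14816898 + 6166*sqrt(24461) ≈ -1.3853e+7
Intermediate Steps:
j(w) = 66 + w**2 + 65*w (j(w) = (w**2 + 65*w) + 66 = 66 + w**2 + 65*w)
F(f, U) = sqrt(U**2 + f**2)
(F(125, 94) - 2403)*(j(55) - 500) = (sqrt(94**2 + 125**2) - 2403)*((66 + 55**2 + 65*55) - 500) = (sqrt(8836 + 15625) - 2403)*((66 + 3025 + 3575) - 500) = (sqrt(24461) - 2403)*(6666 - 500) = (-2403 + sqrt(24461))*6166 = -14816898 + 6166*sqrt(24461)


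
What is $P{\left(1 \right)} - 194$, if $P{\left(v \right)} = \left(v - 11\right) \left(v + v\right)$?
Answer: $-214$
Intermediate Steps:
$P{\left(v \right)} = 2 v \left(-11 + v\right)$ ($P{\left(v \right)} = \left(-11 + v\right) 2 v = 2 v \left(-11 + v\right)$)
$P{\left(1 \right)} - 194 = 2 \cdot 1 \left(-11 + 1\right) - 194 = 2 \cdot 1 \left(-10\right) - 194 = -20 - 194 = -214$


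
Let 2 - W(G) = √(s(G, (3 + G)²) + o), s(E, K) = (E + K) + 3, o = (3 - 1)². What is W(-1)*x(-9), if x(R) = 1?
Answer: 2 - √10 ≈ -1.1623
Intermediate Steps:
o = 4 (o = 2² = 4)
s(E, K) = 3 + E + K
W(G) = 2 - √(7 + G + (3 + G)²) (W(G) = 2 - √((3 + G + (3 + G)²) + 4) = 2 - √(7 + G + (3 + G)²))
W(-1)*x(-9) = (2 - √(7 - 1 + (3 - 1)²))*1 = (2 - √(7 - 1 + 2²))*1 = (2 - √(7 - 1 + 4))*1 = (2 - √10)*1 = 2 - √10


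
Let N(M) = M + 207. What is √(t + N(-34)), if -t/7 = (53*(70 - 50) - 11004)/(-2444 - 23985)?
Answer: √118999453261/26429 ≈ 13.052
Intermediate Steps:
N(M) = 207 + M
t = -69608/26429 (t = -7*(53*(70 - 50) - 11004)/(-2444 - 23985) = -7*(53*20 - 11004)/(-26429) = -7*(1060 - 11004)*(-1)/26429 = -(-69608)*(-1)/26429 = -7*9944/26429 = -69608/26429 ≈ -2.6338)
√(t + N(-34)) = √(-69608/26429 + (207 - 34)) = √(-69608/26429 + 173) = √(4502609/26429) = √118999453261/26429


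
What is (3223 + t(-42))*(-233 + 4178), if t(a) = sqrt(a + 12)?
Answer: 12714735 + 3945*I*sqrt(30) ≈ 1.2715e+7 + 21608.0*I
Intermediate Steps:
t(a) = sqrt(12 + a)
(3223 + t(-42))*(-233 + 4178) = (3223 + sqrt(12 - 42))*(-233 + 4178) = (3223 + sqrt(-30))*3945 = (3223 + I*sqrt(30))*3945 = 12714735 + 3945*I*sqrt(30)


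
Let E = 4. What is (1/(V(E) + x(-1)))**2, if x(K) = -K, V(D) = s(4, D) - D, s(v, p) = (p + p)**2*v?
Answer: 1/64009 ≈ 1.5623e-5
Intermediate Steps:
s(v, p) = 4*v*p**2 (s(v, p) = (2*p)**2*v = (4*p**2)*v = 4*v*p**2)
V(D) = -D + 16*D**2 (V(D) = 4*4*D**2 - D = 16*D**2 - D = -D + 16*D**2)
(1/(V(E) + x(-1)))**2 = (1/(4*(-1 + 16*4) - 1*(-1)))**2 = (1/(4*(-1 + 64) + 1))**2 = (1/(4*63 + 1))**2 = (1/(252 + 1))**2 = (1/253)**2 = 1/64009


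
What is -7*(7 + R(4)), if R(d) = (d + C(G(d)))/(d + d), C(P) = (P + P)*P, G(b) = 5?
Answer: -385/4 ≈ -96.250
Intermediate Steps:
C(P) = 2*P² (C(P) = (2*P)*P = 2*P²)
R(d) = (50 + d)/(2*d) (R(d) = (d + 2*5²)/(d + d) = (d + 2*25)/((2*d)) = (d + 50)*(1/(2*d)) = (50 + d)*(1/(2*d)) = (50 + d)/(2*d))
-7*(7 + R(4)) = -7*(7 + (½)*(50 + 4)/4) = -7*(7 + (½)*(¼)*54) = -7*(7 + 27/4) = -7*55/4 = -385/4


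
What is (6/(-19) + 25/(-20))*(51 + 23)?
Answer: -4403/38 ≈ -115.87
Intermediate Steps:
(6/(-19) + 25/(-20))*(51 + 23) = (6*(-1/19) + 25*(-1/20))*74 = (-6/19 - 5/4)*74 = -119/76*74 = -4403/38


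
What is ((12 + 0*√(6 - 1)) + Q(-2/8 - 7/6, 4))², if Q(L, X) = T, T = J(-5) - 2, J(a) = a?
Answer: 25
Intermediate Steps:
T = -7 (T = -5 - 2 = -7)
Q(L, X) = -7
((12 + 0*√(6 - 1)) + Q(-2/8 - 7/6, 4))² = ((12 + 0*√(6 - 1)) - 7)² = ((12 + 0*√5) - 7)² = ((12 + 0) - 7)² = (12 - 7)² = 5² = 25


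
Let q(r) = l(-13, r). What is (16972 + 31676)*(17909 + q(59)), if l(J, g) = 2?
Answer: 871334328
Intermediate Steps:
q(r) = 2
(16972 + 31676)*(17909 + q(59)) = (16972 + 31676)*(17909 + 2) = 48648*17911 = 871334328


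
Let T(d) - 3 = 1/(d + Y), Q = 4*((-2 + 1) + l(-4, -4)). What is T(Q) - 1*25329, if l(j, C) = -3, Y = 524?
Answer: -12865607/508 ≈ -25326.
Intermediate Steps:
Q = -16 (Q = 4*((-2 + 1) - 3) = 4*(-1 - 3) = 4*(-4) = -16)
T(d) = 3 + 1/(524 + d) (T(d) = 3 + 1/(d + 524) = 3 + 1/(524 + d))
T(Q) - 1*25329 = (1573 + 3*(-16))/(524 - 16) - 1*25329 = (1573 - 48)/508 - 25329 = (1/508)*1525 - 25329 = 1525/508 - 25329 = -12865607/508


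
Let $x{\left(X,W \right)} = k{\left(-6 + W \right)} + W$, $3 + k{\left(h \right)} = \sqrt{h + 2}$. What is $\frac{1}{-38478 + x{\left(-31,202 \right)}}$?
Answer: $- \frac{38279}{1465281643} - \frac{3 \sqrt{22}}{1465281643} \approx -2.6134 \cdot 10^{-5}$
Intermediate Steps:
$k{\left(h \right)} = -3 + \sqrt{2 + h}$ ($k{\left(h \right)} = -3 + \sqrt{h + 2} = -3 + \sqrt{2 + h}$)
$x{\left(X,W \right)} = -3 + W + \sqrt{-4 + W}$ ($x{\left(X,W \right)} = \left(-3 + \sqrt{2 + \left(-6 + W\right)}\right) + W = \left(-3 + \sqrt{-4 + W}\right) + W = -3 + W + \sqrt{-4 + W}$)
$\frac{1}{-38478 + x{\left(-31,202 \right)}} = \frac{1}{-38478 + \left(-3 + 202 + \sqrt{-4 + 202}\right)} = \frac{1}{-38478 + \left(-3 + 202 + \sqrt{198}\right)} = \frac{1}{-38478 + \left(-3 + 202 + 3 \sqrt{22}\right)} = \frac{1}{-38478 + \left(199 + 3 \sqrt{22}\right)} = \frac{1}{-38279 + 3 \sqrt{22}}$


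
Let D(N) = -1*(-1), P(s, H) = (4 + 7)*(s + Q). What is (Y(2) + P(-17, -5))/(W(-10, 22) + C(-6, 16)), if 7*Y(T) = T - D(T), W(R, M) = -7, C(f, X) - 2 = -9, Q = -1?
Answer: 1385/98 ≈ 14.133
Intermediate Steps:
C(f, X) = -7 (C(f, X) = 2 - 9 = -7)
P(s, H) = -11 + 11*s (P(s, H) = (4 + 7)*(s - 1) = 11*(-1 + s) = -11 + 11*s)
D(N) = 1
Y(T) = -⅐ + T/7 (Y(T) = (T - 1*1)/7 = (T - 1)/7 = (-1 + T)/7 = -⅐ + T/7)
(Y(2) + P(-17, -5))/(W(-10, 22) + C(-6, 16)) = ((-⅐ + (⅐)*2) + (-11 + 11*(-17)))/(-7 - 7) = ((-⅐ + 2/7) + (-11 - 187))/(-14) = (⅐ - 198)*(-1/14) = -1385/7*(-1/14) = 1385/98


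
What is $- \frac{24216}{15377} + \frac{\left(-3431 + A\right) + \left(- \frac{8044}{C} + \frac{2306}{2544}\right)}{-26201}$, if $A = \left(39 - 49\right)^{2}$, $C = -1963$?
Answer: $- \frac{208080228020069}{143713925575896} \approx -1.4479$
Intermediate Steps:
$A = 100$ ($A = \left(-10\right)^{2} = 100$)
$- \frac{24216}{15377} + \frac{\left(-3431 + A\right) + \left(- \frac{8044}{C} + \frac{2306}{2544}\right)}{-26201} = - \frac{24216}{15377} + \frac{\left(-3431 + 100\right) + \left(- \frac{8044}{-1963} + \frac{2306}{2544}\right)}{-26201} = \left(-24216\right) \frac{1}{15377} + \left(-3331 + \left(\left(-8044\right) \left(- \frac{1}{1963}\right) + 2306 \cdot \frac{1}{2544}\right)\right) \left(- \frac{1}{26201}\right) = - \frac{24216}{15377} + \left(-3331 + \left(\frac{8044}{1963} + \frac{1153}{1272}\right)\right) \left(- \frac{1}{26201}\right) = - \frac{24216}{15377} + \left(-3331 + \frac{12495307}{2496936}\right) \left(- \frac{1}{26201}\right) = - \frac{24216}{15377} - - \frac{1186399787}{9346031448} = - \frac{24216}{15377} + \frac{1186399787}{9346031448} = - \frac{208080228020069}{143713925575896}$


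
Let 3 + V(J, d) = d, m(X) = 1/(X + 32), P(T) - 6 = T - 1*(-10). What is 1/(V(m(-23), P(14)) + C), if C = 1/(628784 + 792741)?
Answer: 1421525/38381176 ≈ 0.037037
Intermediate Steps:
P(T) = 16 + T (P(T) = 6 + (T - 1*(-10)) = 6 + (T + 10) = 6 + (10 + T) = 16 + T)
m(X) = 1/(32 + X)
V(J, d) = -3 + d
C = 1/1421525 ≈ 7.0347e-7
1/(V(m(-23), P(14)) + C) = 1/((-3 + (16 + 14)) + 1/1421525) = 1/((-3 + 30) + 1/1421525) = 1/(27 + 1/1421525) = 1/(38381176/1421525) = 1421525/38381176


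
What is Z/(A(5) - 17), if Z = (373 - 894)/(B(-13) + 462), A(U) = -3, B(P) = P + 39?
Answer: 521/9760 ≈ 0.053381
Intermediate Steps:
B(P) = 39 + P
Z = -521/488 (Z = (373 - 894)/((39 - 13) + 462) = -521/(26 + 462) = -521/488 ≈ -1.0676)
Z/(A(5) - 17) = -521/(488*(-3 - 17)) = -521/488/(-20) = -521/488*(-1/20) = 521/9760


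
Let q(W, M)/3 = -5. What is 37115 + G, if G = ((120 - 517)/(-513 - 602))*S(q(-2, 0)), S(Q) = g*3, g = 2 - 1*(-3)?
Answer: 8277836/223 ≈ 37120.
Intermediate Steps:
g = 5 (g = 2 + 3 = 5)
q(W, M) = -15 (q(W, M) = 3*(-5) = -15)
S(Q) = 15 (S(Q) = 5*3 = 15)
G = 1191/223 (G = ((120 - 517)/(-513 - 602))*15 = -397/(-1115)*15 = -397*(-1/1115)*15 = (397/1115)*15 = 1191/223 ≈ 5.3408)
37115 + G = 37115 + 1191/223 = 8277836/223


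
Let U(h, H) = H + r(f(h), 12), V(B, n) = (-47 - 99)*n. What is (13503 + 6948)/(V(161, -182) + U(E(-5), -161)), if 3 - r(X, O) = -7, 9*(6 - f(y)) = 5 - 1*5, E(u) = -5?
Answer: 6817/8807 ≈ 0.77404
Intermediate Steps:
f(y) = 6 (f(y) = 6 - (5 - 1*5)/9 = 6 - (5 - 5)/9 = 6 - ⅑*0 = 6 + 0 = 6)
r(X, O) = 10 (r(X, O) = 3 - 1*(-7) = 3 + 7 = 10)
V(B, n) = -146*n
U(h, H) = 10 + H (U(h, H) = H + 10 = 10 + H)
(13503 + 6948)/(V(161, -182) + U(E(-5), -161)) = (13503 + 6948)/(-146*(-182) + (10 - 161)) = 20451/(26572 - 151) = 20451/26421 = 20451*(1/26421) = 6817/8807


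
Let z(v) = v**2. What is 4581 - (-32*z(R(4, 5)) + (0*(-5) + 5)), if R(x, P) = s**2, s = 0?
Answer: 4576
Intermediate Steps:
R(x, P) = 0 (R(x, P) = 0**2 = 0)
4581 - (-32*z(R(4, 5)) + (0*(-5) + 5)) = 4581 - (-32*0**2 + (0*(-5) + 5)) = 4581 - (-32*0 + (0 + 5)) = 4581 - (0 + 5) = 4581 - 1*5 = 4581 - 5 = 4576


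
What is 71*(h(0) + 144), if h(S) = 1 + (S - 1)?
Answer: 10224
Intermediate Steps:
h(S) = S (h(S) = 1 + (-1 + S) = S)
71*(h(0) + 144) = 71*(0 + 144) = 71*144 = 10224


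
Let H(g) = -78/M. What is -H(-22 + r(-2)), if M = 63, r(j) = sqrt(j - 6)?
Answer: 26/21 ≈ 1.2381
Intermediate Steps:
r(j) = sqrt(-6 + j)
H(g) = -26/21 (H(g) = -78/63 = -78*1/63 = -26/21)
-H(-22 + r(-2)) = -1*(-26/21) = 26/21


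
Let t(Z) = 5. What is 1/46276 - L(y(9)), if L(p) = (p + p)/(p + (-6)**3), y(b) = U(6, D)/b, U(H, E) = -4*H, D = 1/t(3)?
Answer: -46235/1897316 ≈ -0.024369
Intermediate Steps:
D = 1/5 ≈ 0.20000
y(b) = -24/b (y(b) = (-4*6)/b = -24/b)
L(p) = 2*p/(-216 + p) (L(p) = (2*p)/(p - 216) = (2*p)/(-216 + p) = 2*p/(-216 + p))
1/46276 - L(y(9)) = 1/46276 - 2*(-24/9)/(-216 - 24/9) = 1/46276 - 2*(-24*1/9)/(-216 - 24*1/9) = 1/46276 - 2*(-8)/(3*(-216 - 8/3)) = 1/46276 - 2*(-8)/(3*(-656/3)) = 1/46276 - 2*(-8)*(-3)/(3*656) = 1/46276 - 1*1/41 = 1/46276 - 1/41 = -46235/1897316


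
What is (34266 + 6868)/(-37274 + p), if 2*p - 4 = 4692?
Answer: -20567/17463 ≈ -1.1777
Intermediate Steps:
p = 2348 (p = 2 + (½)*4692 = 2 + 2346 = 2348)
(34266 + 6868)/(-37274 + p) = (34266 + 6868)/(-37274 + 2348) = 41134/(-34926) = 41134*(-1/34926) = -20567/17463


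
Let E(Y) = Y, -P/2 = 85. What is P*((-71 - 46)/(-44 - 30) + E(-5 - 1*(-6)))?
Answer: -16235/37 ≈ -438.78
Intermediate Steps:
P = -170 (P = -2*85 = -170)
P*((-71 - 46)/(-44 - 30) + E(-5 - 1*(-6))) = -170*((-71 - 46)/(-44 - 30) + (-5 - 1*(-6))) = -170*(-117/(-74) + (-5 + 6)) = -170*(-117*(-1/74) + 1) = -170*(117/74 + 1) = -170*191/74 = -16235/37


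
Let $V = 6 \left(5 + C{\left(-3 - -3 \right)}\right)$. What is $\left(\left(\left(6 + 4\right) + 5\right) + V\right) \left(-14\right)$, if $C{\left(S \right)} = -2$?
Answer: $-462$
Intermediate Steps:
$V = 18$ ($V = 6 \left(5 - 2\right) = 6 \cdot 3 = 18$)
$\left(\left(\left(6 + 4\right) + 5\right) + V\right) \left(-14\right) = \left(\left(\left(6 + 4\right) + 5\right) + 18\right) \left(-14\right) = \left(\left(10 + 5\right) + 18\right) \left(-14\right) = \left(15 + 18\right) \left(-14\right) = 33 \left(-14\right) = -462$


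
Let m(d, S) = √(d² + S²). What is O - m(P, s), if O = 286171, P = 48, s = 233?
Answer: 286171 - √56593 ≈ 2.8593e+5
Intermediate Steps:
m(d, S) = √(S² + d²)
O - m(P, s) = 286171 - √(233² + 48²) = 286171 - √(54289 + 2304) = 286171 - √56593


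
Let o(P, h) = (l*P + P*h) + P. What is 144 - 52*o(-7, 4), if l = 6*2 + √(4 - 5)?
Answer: 6332 + 364*I ≈ 6332.0 + 364.0*I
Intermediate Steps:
l = 12 + I (l = 12 + √(-1) = 12 + I ≈ 12.0 + 1.0*I)
o(P, h) = P + P*h + P*(12 + I) (o(P, h) = ((12 + I)*P + P*h) + P = (P*(12 + I) + P*h) + P = (P*h + P*(12 + I)) + P = P + P*h + P*(12 + I))
144 - 52*o(-7, 4) = 144 - (-364)*(13 + I + 4) = 144 - (-364)*(17 + I) = 144 - 52*(-119 - 7*I) = 144 + (6188 + 364*I) = 6332 + 364*I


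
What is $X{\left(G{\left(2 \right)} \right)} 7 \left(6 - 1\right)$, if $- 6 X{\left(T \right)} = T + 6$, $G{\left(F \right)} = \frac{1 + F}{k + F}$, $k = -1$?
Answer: $- \frac{105}{2} \approx -52.5$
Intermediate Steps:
$G{\left(F \right)} = \frac{1 + F}{-1 + F}$
$X{\left(T \right)} = -1 - \frac{T}{6}$ ($X{\left(T \right)} = - \frac{T + 6}{6} = - \frac{6 + T}{6} = -1 - \frac{T}{6}$)
$X{\left(G{\left(2 \right)} \right)} 7 \left(6 - 1\right) = \left(-1 - \frac{\frac{1}{-1 + 2} \left(1 + 2\right)}{6}\right) 7 \left(6 - 1\right) = \left(-1 - \frac{1^{-1} \cdot 3}{6}\right) 7 \cdot 5 = \left(-1 - \frac{1 \cdot 3}{6}\right) 35 = \left(-1 - \frac{1}{2}\right) 35 = \left(- \frac{3}{2}\right) 35 = - \frac{105}{2}$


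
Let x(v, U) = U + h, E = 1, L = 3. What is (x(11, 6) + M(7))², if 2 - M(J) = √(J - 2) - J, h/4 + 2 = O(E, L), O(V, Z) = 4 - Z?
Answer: (11 - √5)² ≈ 76.807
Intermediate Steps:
h = -4 (h = -8 + 4*(4 - 1*3) = -8 + 4*(4 - 3) = -8 + 4*1 = -8 + 4 = -4)
x(v, U) = -4 + U (x(v, U) = U - 4 = -4 + U)
M(J) = 2 + J - √(-2 + J) (M(J) = 2 - (√(J - 2) - J) = 2 - (√(-2 + J) - J) = 2 + (J - √(-2 + J)) = 2 + J - √(-2 + J))
(x(11, 6) + M(7))² = ((-4 + 6) + (2 + 7 - √(-2 + 7)))² = (2 + (2 + 7 - √5))² = (2 + (9 - √5))² = (11 - √5)²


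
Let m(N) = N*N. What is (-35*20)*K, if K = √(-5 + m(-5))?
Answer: -1400*√5 ≈ -3130.5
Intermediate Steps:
m(N) = N²
K = 2*√5 (K = √(-5 + (-5)²) = √(-5 + 25) = √20 = 2*√5 ≈ 4.4721)
(-35*20)*K = (-35*20)*(2*√5) = -1400*√5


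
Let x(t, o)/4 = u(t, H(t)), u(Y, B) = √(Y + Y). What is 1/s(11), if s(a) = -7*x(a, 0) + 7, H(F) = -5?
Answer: -1/2457 - 4*√22/2457 ≈ -0.0080430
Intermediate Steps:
u(Y, B) = √2*√Y (u(Y, B) = √(2*Y) = √2*√Y)
x(t, o) = 4*√2*√t (x(t, o) = 4*(√2*√t) = 4*√2*√t)
s(a) = 7 - 28*√2*√a (s(a) = -28*√2*√a + 7 = 7 - 28*√2*√a)
1/s(11) = 1/(7 - 28*√2*√11) = 1/(7 - 28*√22)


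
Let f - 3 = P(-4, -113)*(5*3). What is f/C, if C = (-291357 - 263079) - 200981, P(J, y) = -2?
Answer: 27/755417 ≈ 3.5742e-5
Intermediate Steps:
C = -755417 (C = -554436 - 200981 = -755417)
f = -27 (f = 3 - 10*3 = 3 - 2*15 = 3 - 30 = -27)
f/C = -27/(-755417) = -27*(-1/755417) = 27/755417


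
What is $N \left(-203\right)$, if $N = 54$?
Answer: $-10962$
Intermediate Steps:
$N \left(-203\right) = 54 \left(-203\right) = -10962$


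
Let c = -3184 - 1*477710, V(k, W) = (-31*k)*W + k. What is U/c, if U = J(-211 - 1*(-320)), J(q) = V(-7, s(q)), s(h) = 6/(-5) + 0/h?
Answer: 1337/2404470 ≈ 0.00055605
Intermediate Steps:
s(h) = -6/5 (s(h) = 6*(-⅕) + 0 = -6/5 + 0 = -6/5)
V(k, W) = k - 31*W*k (V(k, W) = -31*W*k + k = k - 31*W*k)
J(q) = -1337/5 (J(q) = -7*(1 - 31*(-6/5)) = -7*(1 + 186/5) = -7*191/5 = -1337/5)
U = -1337/5 ≈ -267.40
c = -480894 (c = -3184 - 477710 = -480894)
U/c = -1337/5/(-480894) = -1337/5*(-1/480894) = 1337/2404470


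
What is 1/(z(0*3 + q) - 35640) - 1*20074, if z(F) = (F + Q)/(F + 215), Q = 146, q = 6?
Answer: -158108605533/7876288 ≈ -20074.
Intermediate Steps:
z(F) = (146 + F)/(215 + F) (z(F) = (F + 146)/(F + 215) = (146 + F)/(215 + F))
1/(z(0*3 + q) - 35640) - 1*20074 = 1/((146 + (0*3 + 6))/(215 + (0*3 + 6)) - 35640) - 1*20074 = 1/((146 + (0 + 6))/(215 + (0 + 6)) - 35640) - 20074 = 1/((146 + 6)/(215 + 6) - 35640) - 20074 = 1/(152/221 - 35640) - 20074 = 1/(-7876288/221) - 20074 = -221/7876288 - 20074 = -158108605533/7876288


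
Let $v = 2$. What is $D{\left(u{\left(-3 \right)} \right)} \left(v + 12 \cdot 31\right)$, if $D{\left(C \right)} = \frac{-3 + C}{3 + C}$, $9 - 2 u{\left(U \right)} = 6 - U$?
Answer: $-374$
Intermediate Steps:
$u{\left(U \right)} = \frac{3}{2} + \frac{U}{2}$ ($u{\left(U \right)} = \frac{9}{2} - \frac{6 - U}{2} = \frac{9}{2} + \left(-3 + \frac{U}{2}\right) = \frac{3}{2} + \frac{U}{2}$)
$D{\left(C \right)} = \frac{-3 + C}{3 + C}$
$D{\left(u{\left(-3 \right)} \right)} \left(v + 12 \cdot 31\right) = \frac{-3 + \left(\frac{3}{2} + \frac{1}{2} \left(-3\right)\right)}{3 + \left(\frac{3}{2} + \frac{1}{2} \left(-3\right)\right)} \left(2 + 12 \cdot 31\right) = \frac{-3 + \left(\frac{3}{2} - \frac{3}{2}\right)}{3 + \left(\frac{3}{2} - \frac{3}{2}\right)} \left(2 + 372\right) = \frac{-3 + 0}{3 + 0} \cdot 374 = \frac{1}{3} \left(-3\right) 374 = \left(-1\right) 374 = -374$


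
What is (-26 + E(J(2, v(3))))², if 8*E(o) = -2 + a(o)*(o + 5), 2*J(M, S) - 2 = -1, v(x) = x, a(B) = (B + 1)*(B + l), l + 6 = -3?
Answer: 5022081/4096 ≈ 1226.1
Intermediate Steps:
l = -9 (l = -6 - 3 = -9)
a(B) = (1 + B)*(-9 + B) (a(B) = (B + 1)*(B - 9) = (1 + B)*(-9 + B))
J(M, S) = ½ (J(M, S) = 1 + (½)*(-1) = 1 - ½ = ½)
E(o) = -¼ + (5 + o)*(-9 + o² - 8*o)/8 (E(o) = (-2 + (-9 + o² - 8*o)*(o + 5))/8 = (-2 + (-9 + o² - 8*o)*(5 + o))/8 = (-2 + (5 + o)*(-9 + o² - 8*o))/8 = -¼ + (5 + o)*(-9 + o² - 8*o)/8)
(-26 + E(J(2, v(3))))² = (-26 + (-47/8 - 49/8*½ - 3*(½)²/8 + (½)³/8))² = (-26 + (-47/8 - 49/16 - 3/8*¼ + (⅛)*(⅛)))² = (-26 + (-47/8 - 49/16 - 3/32 + 1/64))² = (-26 - 577/64)² = (-2241/64)² = 5022081/4096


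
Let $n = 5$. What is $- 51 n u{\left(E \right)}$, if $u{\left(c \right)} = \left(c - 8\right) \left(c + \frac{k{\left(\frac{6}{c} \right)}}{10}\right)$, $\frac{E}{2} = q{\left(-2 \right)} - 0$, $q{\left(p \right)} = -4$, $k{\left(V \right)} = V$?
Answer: $-32946$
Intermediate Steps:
$E = -8$ ($E = 2 \left(-4 - 0\right) = 2 \left(-4 + 0\right) = 2 \left(-4\right) = -8$)
$u{\left(c \right)} = \left(-8 + c\right) \left(c + \frac{3}{5 c}\right)$ ($u{\left(c \right)} = \left(c - 8\right) \left(c + \frac{6 \frac{1}{c}}{10}\right) = \left(-8 + c\right) \left(c + \frac{6}{c} \frac{1}{10}\right) = \left(-8 + c\right) \left(c + \frac{3}{5 c}\right)$)
$- 51 n u{\left(E \right)} = \left(-51\right) 5 \left(\frac{3}{5} + \left(-8\right)^{2} - -64 - \frac{24}{5 \left(-8\right)}\right) = - 255 \left(\frac{3}{5} + 64 + 64 - - \frac{3}{5}\right) = - 255 \left(\frac{3}{5} + 64 + 64 + \frac{3}{5}\right) = \left(-255\right) \frac{646}{5} = -32946$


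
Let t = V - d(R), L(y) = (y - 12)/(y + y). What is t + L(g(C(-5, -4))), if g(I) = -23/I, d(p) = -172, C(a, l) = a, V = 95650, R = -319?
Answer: 4407775/46 ≈ 95821.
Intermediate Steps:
L(y) = (-12 + y)/(2*y) (L(y) = (-12 + y)/((2*y)) = (-12 + y)*(1/(2*y)) = (-12 + y)/(2*y))
t = 95822 (t = 95650 - 1*(-172) = 95650 + 172 = 95822)
t + L(g(C(-5, -4))) = 95822 + (-12 - 23/(-5))/(2*((-23/(-5)))) = 95822 + (-12 - 23*(-⅕))/(2*((-23*(-⅕)))) = 95822 + (-12 + 23/5)/(2*(23/5)) = 95822 + (½)*(5/23)*(-37/5) = 95822 - 37/46 = 4407775/46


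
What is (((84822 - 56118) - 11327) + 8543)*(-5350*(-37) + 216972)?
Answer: 10754778240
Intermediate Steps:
(((84822 - 56118) - 11327) + 8543)*(-5350*(-37) + 216972) = ((28704 - 11327) + 8543)*(197950 + 216972) = (17377 + 8543)*414922 = 25920*414922 = 10754778240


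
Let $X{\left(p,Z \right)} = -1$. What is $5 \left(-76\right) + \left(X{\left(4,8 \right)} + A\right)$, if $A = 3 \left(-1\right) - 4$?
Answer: $-388$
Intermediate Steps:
$A = -7$ ($A = -3 - 4 = -7$)
$5 \left(-76\right) + \left(X{\left(4,8 \right)} + A\right) = 5 \left(-76\right) - 8 = -380 - 8 = -388$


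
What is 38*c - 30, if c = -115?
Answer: -4400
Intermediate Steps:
38*c - 30 = 38*(-115) - 30 = -4370 - 30 = -4400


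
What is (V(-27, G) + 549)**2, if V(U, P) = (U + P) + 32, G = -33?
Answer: 271441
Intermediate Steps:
V(U, P) = 32 + P + U (V(U, P) = (P + U) + 32 = 32 + P + U)
(V(-27, G) + 549)**2 = ((32 - 33 - 27) + 549)**2 = (-28 + 549)**2 = 521**2 = 271441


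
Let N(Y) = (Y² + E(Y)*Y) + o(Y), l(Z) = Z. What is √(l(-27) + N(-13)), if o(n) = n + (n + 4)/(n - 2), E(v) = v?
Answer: √7465/5 ≈ 17.280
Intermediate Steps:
o(n) = n + (4 + n)/(-2 + n)
N(Y) = 2*Y² + (4 + Y² - Y)/(-2 + Y) (N(Y) = (Y² + Y*Y) + (4 + Y² - Y)/(-2 + Y) = (Y² + Y²) + (4 + Y² - Y)/(-2 + Y) = 2*Y² + (4 + Y² - Y)/(-2 + Y))
√(l(-27) + N(-13)) = √(-27 + (4 - 1*(-13) - 3*(-13)² + 2*(-13)³)/(-2 - 13)) = √(-27 + (4 + 13 - 3*169 + 2*(-2197))/(-15)) = √(-27 - (4 + 13 - 507 - 4394)/15) = √(-27 - 1/15*(-4884)) = √(-27 + 1628/5) = √(1493/5) = √7465/5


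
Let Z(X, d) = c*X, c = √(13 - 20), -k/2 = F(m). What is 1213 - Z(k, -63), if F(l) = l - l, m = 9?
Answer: 1213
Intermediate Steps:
F(l) = 0
k = 0 (k = -2*0 = 0)
c = I*√7 (c = √(-7) = I*√7 ≈ 2.6458*I)
Z(X, d) = I*X*√7 (Z(X, d) = (I*√7)*X = I*X*√7)
1213 - Z(k, -63) = 1213 - I*0*√7 = 1213 - 1*0 = 1213 + 0 = 1213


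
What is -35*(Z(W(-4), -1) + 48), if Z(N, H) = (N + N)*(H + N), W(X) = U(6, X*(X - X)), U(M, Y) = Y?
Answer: -1680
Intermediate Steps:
W(X) = 0 (W(X) = X*(X - X) = X*0 = 0)
Z(N, H) = 2*N*(H + N) (Z(N, H) = (2*N)*(H + N) = 2*N*(H + N))
-35*(Z(W(-4), -1) + 48) = -35*(2*0*(-1 + 0) + 48) = -35*(2*0*(-1) + 48) = -35*(0 + 48) = -35*48 = -1680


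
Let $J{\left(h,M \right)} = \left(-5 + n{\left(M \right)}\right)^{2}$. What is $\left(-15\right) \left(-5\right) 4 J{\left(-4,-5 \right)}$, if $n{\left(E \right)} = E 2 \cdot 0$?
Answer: $7500$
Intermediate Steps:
$n{\left(E \right)} = 0$ ($n{\left(E \right)} = 2 E 0 = 0$)
$J{\left(h,M \right)} = 25$ ($J{\left(h,M \right)} = \left(-5 + 0\right)^{2} = \left(-5\right)^{2} = 25$)
$\left(-15\right) \left(-5\right) 4 J{\left(-4,-5 \right)} = \left(-15\right) \left(-5\right) 4 \cdot 25 = 75 \cdot 100 = 7500$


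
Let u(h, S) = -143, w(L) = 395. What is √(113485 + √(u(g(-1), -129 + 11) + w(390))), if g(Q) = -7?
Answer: √(113485 + 6*√7) ≈ 336.90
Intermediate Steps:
√(113485 + √(u(g(-1), -129 + 11) + w(390))) = √(113485 + √(-143 + 395)) = √(113485 + √252) = √(113485 + 6*√7)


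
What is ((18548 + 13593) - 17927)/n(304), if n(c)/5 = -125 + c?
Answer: 14214/895 ≈ 15.882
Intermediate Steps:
n(c) = -625 + 5*c (n(c) = 5*(-125 + c) = -625 + 5*c)
((18548 + 13593) - 17927)/n(304) = ((18548 + 13593) - 17927)/(-625 + 5*304) = (32141 - 17927)/(-625 + 1520) = 14214/895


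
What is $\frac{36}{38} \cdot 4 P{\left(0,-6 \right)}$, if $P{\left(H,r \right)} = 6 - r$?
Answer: $\frac{864}{19} \approx 45.474$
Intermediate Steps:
$\frac{36}{38} \cdot 4 P{\left(0,-6 \right)} = \frac{36}{38} \cdot 4 \left(6 - -6\right) = 36 \cdot \frac{1}{38} \cdot 4 \left(6 + 6\right) = \frac{18}{19} \cdot 4 \cdot 12 = \frac{72}{19} \cdot 12 = \frac{864}{19}$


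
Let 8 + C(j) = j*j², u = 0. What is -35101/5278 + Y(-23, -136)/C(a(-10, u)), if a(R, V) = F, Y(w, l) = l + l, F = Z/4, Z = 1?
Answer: 1509037/55042 ≈ 27.416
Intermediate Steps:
F = ¼ (F = 1/4 = 1*(¼) = ¼ ≈ 0.25000)
Y(w, l) = 2*l
a(R, V) = ¼
C(j) = -8 + j³ (C(j) = -8 + j*j² = -8 + j³)
-35101/5278 + Y(-23, -136)/C(a(-10, u)) = -35101/5278 + (2*(-136))/(-8 + (¼)³) = -35101*1/5278 - 272/(-8 + 1/64) = -35101/5278 - 272/(-511/64) = -35101/5278 - 272*(-64/511) = -35101/5278 + 17408/511 = 1509037/55042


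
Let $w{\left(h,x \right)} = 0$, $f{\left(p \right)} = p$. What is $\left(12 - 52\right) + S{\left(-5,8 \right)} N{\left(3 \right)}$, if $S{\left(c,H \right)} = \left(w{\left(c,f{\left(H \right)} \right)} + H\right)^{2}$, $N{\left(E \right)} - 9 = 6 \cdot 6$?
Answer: $2840$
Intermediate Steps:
$N{\left(E \right)} = 45$ ($N{\left(E \right)} = 9 + 6 \cdot 6 = 9 + 36 = 45$)
$S{\left(c,H \right)} = H^{2}$ ($S{\left(c,H \right)} = \left(0 + H\right)^{2} = H^{2}$)
$\left(12 - 52\right) + S{\left(-5,8 \right)} N{\left(3 \right)} = \left(12 - 52\right) + 8^{2} \cdot 45 = -40 + 64 \cdot 45 = -40 + 2880 = 2840$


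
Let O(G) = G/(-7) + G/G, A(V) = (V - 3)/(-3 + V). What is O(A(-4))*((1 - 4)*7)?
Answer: -18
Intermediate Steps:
A(V) = 1 (A(V) = (-3 + V)/(-3 + V) = 1)
O(G) = 1 - G/7 (O(G) = G*(-1/7) + 1 = -G/7 + 1 = 1 - G/7)
O(A(-4))*((1 - 4)*7) = (1 - 1/7*1)*((1 - 4)*7) = (1 - 1/7)*(-3*7) = (6/7)*(-21) = -18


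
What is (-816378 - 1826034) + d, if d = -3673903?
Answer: -6316315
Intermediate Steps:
(-816378 - 1826034) + d = (-816378 - 1826034) - 3673903 = -2642412 - 3673903 = -6316315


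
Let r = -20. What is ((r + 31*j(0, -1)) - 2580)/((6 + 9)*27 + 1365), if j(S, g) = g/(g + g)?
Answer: -1723/1180 ≈ -1.4602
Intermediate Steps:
j(S, g) = ½ (j(S, g) = g/((2*g)) = (1/(2*g))*g = ½)
((r + 31*j(0, -1)) - 2580)/((6 + 9)*27 + 1365) = ((-20 + 31*(½)) - 2580)/((6 + 9)*27 + 1365) = ((-20 + 31/2) - 2580)/(15*27 + 1365) = (-9/2 - 2580)/(405 + 1365) = -5169/2/1770 = -5169/2*1/1770 = -1723/1180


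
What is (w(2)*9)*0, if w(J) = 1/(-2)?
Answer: 0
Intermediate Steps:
w(J) = -1/2
(w(2)*9)*0 = -1/2*9*0 = -9/2*0 = 0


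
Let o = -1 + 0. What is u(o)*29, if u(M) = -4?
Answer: -116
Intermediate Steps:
o = -1
u(o)*29 = -4*29 = -116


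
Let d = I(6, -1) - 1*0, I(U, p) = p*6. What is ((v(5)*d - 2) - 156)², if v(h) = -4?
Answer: 17956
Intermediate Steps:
I(U, p) = 6*p
d = -6 (d = 6*(-1) - 1*0 = -6 + 0 = -6)
((v(5)*d - 2) - 156)² = ((-4*(-6) - 2) - 156)² = ((24 - 2) - 156)² = (22 - 156)² = (-134)² = 17956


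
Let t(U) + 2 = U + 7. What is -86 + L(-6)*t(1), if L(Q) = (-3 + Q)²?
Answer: 400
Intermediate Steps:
t(U) = 5 + U (t(U) = -2 + (U + 7) = -2 + (7 + U) = 5 + U)
-86 + L(-6)*t(1) = -86 + (-3 - 6)²*(5 + 1) = -86 + (-9)²*6 = -86 + 81*6 = -86 + 486 = 400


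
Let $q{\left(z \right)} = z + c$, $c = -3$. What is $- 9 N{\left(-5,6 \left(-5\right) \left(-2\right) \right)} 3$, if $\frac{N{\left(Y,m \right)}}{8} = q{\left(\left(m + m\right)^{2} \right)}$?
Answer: $-3109752$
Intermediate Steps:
$q{\left(z \right)} = -3 + z$ ($q{\left(z \right)} = z - 3 = -3 + z$)
$N{\left(Y,m \right)} = -24 + 32 m^{2}$ ($N{\left(Y,m \right)} = 8 \left(-3 + \left(m + m\right)^{2}\right) = 8 \left(-3 + \left(2 m\right)^{2}\right) = 8 \left(-3 + 4 m^{2}\right) = -24 + 32 m^{2}$)
$- 9 N{\left(-5,6 \left(-5\right) \left(-2\right) \right)} 3 = - 9 \left(-24 + 32 \left(6 \left(-5\right) \left(-2\right)\right)^{2}\right) 3 = - 9 \left(-24 + 32 \left(\left(-30\right) \left(-2\right)\right)^{2}\right) 3 = - 9 \left(-24 + 32 \cdot 60^{2}\right) 3 = - 9 \left(-24 + 32 \cdot 3600\right) 3 = - 9 \left(-24 + 115200\right) 3 = \left(-9\right) 115176 \cdot 3 = \left(-1036584\right) 3 = -3109752$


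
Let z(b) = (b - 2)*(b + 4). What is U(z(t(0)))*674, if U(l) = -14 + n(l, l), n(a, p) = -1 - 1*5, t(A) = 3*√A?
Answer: -13480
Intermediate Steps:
n(a, p) = -6 (n(a, p) = -1 - 5 = -6)
z(b) = (-2 + b)*(4 + b)
U(l) = -20 (U(l) = -14 - 6 = -20)
U(z(t(0)))*674 = -20*674 = -13480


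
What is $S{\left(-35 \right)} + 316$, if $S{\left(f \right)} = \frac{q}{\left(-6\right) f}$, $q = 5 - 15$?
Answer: $\frac{6635}{21} \approx 315.95$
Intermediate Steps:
$q = -10$ ($q = 5 - 15 = -10$)
$S{\left(f \right)} = \frac{5}{3 f}$ ($S{\left(f \right)} = - \frac{10}{\left(-6\right) f} = - 10 \left(- \frac{1}{6 f}\right) = \frac{5}{3 f}$)
$S{\left(-35 \right)} + 316 = \frac{5}{3 \left(-35\right)} + 316 = \frac{5}{3} \left(- \frac{1}{35}\right) + 316 = - \frac{1}{21} + 316 = \frac{6635}{21}$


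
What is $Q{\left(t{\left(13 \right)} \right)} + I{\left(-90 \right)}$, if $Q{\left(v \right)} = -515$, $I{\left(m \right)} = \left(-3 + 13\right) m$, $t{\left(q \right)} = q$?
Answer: $-1415$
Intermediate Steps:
$I{\left(m \right)} = 10 m$
$Q{\left(t{\left(13 \right)} \right)} + I{\left(-90 \right)} = -515 + 10 \left(-90\right) = -515 - 900 = -1415$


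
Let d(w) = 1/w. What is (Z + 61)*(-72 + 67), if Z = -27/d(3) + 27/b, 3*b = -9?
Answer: 145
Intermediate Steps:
b = -3 (b = (1/3)*(-9) = -3)
Z = -90 (Z = -27/(1/3) + 27/(-3) = -27/1/3 + 27*(-1/3) = -27*3 - 9 = -81 - 9 = -90)
(Z + 61)*(-72 + 67) = (-90 + 61)*(-72 + 67) = -29*(-5) = 145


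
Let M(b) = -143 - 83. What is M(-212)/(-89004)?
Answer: 113/44502 ≈ 0.0025392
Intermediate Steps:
M(b) = -226
M(-212)/(-89004) = -226/(-89004) = -226*(-1/89004) = 113/44502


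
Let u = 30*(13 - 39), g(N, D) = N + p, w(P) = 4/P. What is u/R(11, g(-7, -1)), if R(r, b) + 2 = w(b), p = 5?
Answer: 195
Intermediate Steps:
g(N, D) = 5 + N (g(N, D) = N + 5 = 5 + N)
R(r, b) = -2 + 4/b
u = -780 (u = 30*(-26) = -780)
u/R(11, g(-7, -1)) = -780/(-2 + 4/(5 - 7)) = -780/(-2 + 4/(-2)) = -780/(-2 + 4*(-½)) = -780/(-2 - 2) = -780/(-4) = -780*(-¼) = 195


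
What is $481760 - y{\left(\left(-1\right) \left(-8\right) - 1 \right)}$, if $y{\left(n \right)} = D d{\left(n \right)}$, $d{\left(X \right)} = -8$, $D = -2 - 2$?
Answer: $481728$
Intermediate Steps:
$D = -4$ ($D = -2 - 2 = -4$)
$y{\left(n \right)} = 32$ ($y{\left(n \right)} = \left(-4\right) \left(-8\right) = 32$)
$481760 - y{\left(\left(-1\right) \left(-8\right) - 1 \right)} = 481760 - 32 = 481728$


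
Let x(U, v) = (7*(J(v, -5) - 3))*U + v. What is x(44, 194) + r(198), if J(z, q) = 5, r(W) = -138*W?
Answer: -26514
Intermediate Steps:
x(U, v) = v + 14*U (x(U, v) = (7*(5 - 3))*U + v = (7*2)*U + v = 14*U + v = v + 14*U)
x(44, 194) + r(198) = (194 + 14*44) - 138*198 = (194 + 616) - 27324 = 810 - 27324 = -26514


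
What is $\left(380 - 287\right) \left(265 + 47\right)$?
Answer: $29016$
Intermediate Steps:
$\left(380 - 287\right) \left(265 + 47\right) = 93 \cdot 312 = 29016$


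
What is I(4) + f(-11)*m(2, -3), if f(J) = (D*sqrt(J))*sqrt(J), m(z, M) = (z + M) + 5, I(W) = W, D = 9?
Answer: -392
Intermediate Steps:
m(z, M) = 5 + M + z (m(z, M) = (M + z) + 5 = 5 + M + z)
f(J) = 9*J (f(J) = (9*sqrt(J))*sqrt(J) = 9*J)
I(4) + f(-11)*m(2, -3) = 4 + (9*(-11))*(5 - 3 + 2) = 4 - 99*4 = 4 - 396 = -392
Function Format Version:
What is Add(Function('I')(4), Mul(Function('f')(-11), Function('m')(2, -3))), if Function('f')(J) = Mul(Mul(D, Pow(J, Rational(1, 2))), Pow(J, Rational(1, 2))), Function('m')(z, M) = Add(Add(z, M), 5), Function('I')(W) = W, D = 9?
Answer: -392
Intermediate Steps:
Function('m')(z, M) = Add(5, M, z) (Function('m')(z, M) = Add(Add(M, z), 5) = Add(5, M, z))
Function('f')(J) = Mul(9, J) (Function('f')(J) = Mul(Mul(9, Pow(J, Rational(1, 2))), Pow(J, Rational(1, 2))) = Mul(9, J))
Add(Function('I')(4), Mul(Function('f')(-11), Function('m')(2, -3))) = Add(4, Mul(Mul(9, -11), Add(5, -3, 2))) = Add(4, Mul(-99, 4)) = Add(4, -396) = -392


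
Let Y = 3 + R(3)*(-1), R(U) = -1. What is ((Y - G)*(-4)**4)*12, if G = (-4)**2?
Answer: -36864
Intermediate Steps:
G = 16
Y = 4 (Y = 3 - 1*(-1) = 3 + 1 = 4)
((Y - G)*(-4)**4)*12 = ((4 - 1*16)*(-4)**4)*12 = ((4 - 16)*256)*12 = -12*256*12 = -3072*12 = -36864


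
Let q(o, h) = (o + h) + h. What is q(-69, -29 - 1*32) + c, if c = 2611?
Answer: 2420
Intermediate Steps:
q(o, h) = o + 2*h (q(o, h) = (h + o) + h = o + 2*h)
q(-69, -29 - 1*32) + c = (-69 + 2*(-29 - 1*32)) + 2611 = (-69 + 2*(-29 - 32)) + 2611 = (-69 + 2*(-61)) + 2611 = (-69 - 122) + 2611 = -191 + 2611 = 2420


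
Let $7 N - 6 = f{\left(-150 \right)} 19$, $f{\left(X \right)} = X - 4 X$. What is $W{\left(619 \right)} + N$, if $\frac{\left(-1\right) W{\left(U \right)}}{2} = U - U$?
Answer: $\frac{8556}{7} \approx 1222.3$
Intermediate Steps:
$W{\left(U \right)} = 0$ ($W{\left(U \right)} = - 2 \left(U - U\right) = \left(-2\right) 0 = 0$)
$f{\left(X \right)} = - 3 X$
$N = \frac{8556}{7}$ ($N = \frac{6}{7} + \frac{\left(-3\right) \left(-150\right) 19}{7} = \frac{6}{7} + \frac{450 \cdot 19}{7} = \frac{6}{7} + \frac{1}{7} \cdot 8550 = \frac{6}{7} + \frac{8550}{7} = \frac{8556}{7} \approx 1222.3$)
$W{\left(619 \right)} + N = 0 + \frac{8556}{7} = \frac{8556}{7}$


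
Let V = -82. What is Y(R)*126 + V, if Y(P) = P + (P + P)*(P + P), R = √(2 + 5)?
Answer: 3446 + 126*√7 ≈ 3779.4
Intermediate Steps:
R = √7 ≈ 2.6458
Y(P) = P + 4*P² (Y(P) = P + (2*P)*(2*P) = P + 4*P²)
Y(R)*126 + V = (√7*(1 + 4*√7))*126 - 82 = 126*√7*(1 + 4*√7) - 82 = -82 + 126*√7*(1 + 4*√7)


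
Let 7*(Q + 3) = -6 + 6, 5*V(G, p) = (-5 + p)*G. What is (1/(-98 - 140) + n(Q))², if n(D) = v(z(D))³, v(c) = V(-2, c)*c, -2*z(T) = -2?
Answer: 14818436361/885062500 ≈ 16.743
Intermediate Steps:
V(G, p) = G*(-5 + p)/5 (V(G, p) = ((-5 + p)*G)/5 = (G*(-5 + p))/5 = G*(-5 + p)/5)
z(T) = 1 (z(T) = -½*(-2) = 1)
v(c) = c*(2 - 2*c/5) (v(c) = ((⅕)*(-2)*(-5 + c))*c = (2 - 2*c/5)*c = c*(2 - 2*c/5))
Q = -3 (Q = -3 + (-6 + 6)/7 = -3 + (⅐)*0 = -3 + 0 = -3)
n(D) = 512/125 (n(D) = ((⅖)*1*(5 - 1*1))³ = ((⅖)*1*(5 - 1))³ = ((⅖)*1*4)³ = (8/5)³ = 512/125)
(1/(-98 - 140) + n(Q))² = (1/(-98 - 140) + 512/125)² = (1/(-238) + 512/125)² = (-1/238 + 512/125)² = (121731/29750)² = 14818436361/885062500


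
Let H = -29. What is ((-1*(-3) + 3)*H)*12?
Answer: -2088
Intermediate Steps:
((-1*(-3) + 3)*H)*12 = ((-1*(-3) + 3)*(-29))*12 = ((3 + 3)*(-29))*12 = (6*(-29))*12 = -174*12 = -2088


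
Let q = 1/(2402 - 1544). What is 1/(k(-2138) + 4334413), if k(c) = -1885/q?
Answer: 1/2717083 ≈ 3.6804e-7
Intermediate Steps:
q = 1/858 ≈ 0.0011655
k(c) = -1617330 (k(c) = -1885/1/858 = -1885*858 = -1617330)
1/(k(-2138) + 4334413) = 1/(-1617330 + 4334413) = 1/2717083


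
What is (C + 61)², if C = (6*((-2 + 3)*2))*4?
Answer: 11881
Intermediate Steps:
C = 48 (C = (6*(1*2))*4 = (6*2)*4 = 12*4 = 48)
(C + 61)² = (48 + 61)² = 109² = 11881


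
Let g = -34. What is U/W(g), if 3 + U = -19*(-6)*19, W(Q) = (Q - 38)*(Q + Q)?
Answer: 721/1632 ≈ 0.44179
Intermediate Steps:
W(Q) = 2*Q*(-38 + Q) (W(Q) = (-38 + Q)*(2*Q) = 2*Q*(-38 + Q))
U = 2163 (U = -3 - 19*(-6)*19 = -3 + 114*19 = -3 + 2166 = 2163)
U/W(g) = 2163/((2*(-34)*(-38 - 34))) = 2163/((2*(-34)*(-72))) = 2163/4896 = 2163*(1/4896) = 721/1632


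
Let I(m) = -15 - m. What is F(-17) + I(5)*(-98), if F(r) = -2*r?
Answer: 1994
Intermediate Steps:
F(-17) + I(5)*(-98) = -2*(-17) + (-15 - 1*5)*(-98) = 34 + (-15 - 5)*(-98) = 34 - 20*(-98) = 34 + 1960 = 1994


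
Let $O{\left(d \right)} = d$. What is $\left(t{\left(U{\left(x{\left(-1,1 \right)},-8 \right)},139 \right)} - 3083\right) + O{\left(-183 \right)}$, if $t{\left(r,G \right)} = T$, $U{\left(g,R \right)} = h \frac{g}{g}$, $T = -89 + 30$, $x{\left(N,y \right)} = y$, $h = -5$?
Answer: $-3325$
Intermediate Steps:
$T = -59$
$U{\left(g,R \right)} = -5$ ($U{\left(g,R \right)} = - 5 \frac{g}{g} = \left(-5\right) 1 = -5$)
$t{\left(r,G \right)} = -59$
$\left(t{\left(U{\left(x{\left(-1,1 \right)},-8 \right)},139 \right)} - 3083\right) + O{\left(-183 \right)} = \left(-59 - 3083\right) - 183 = -3142 - 183 = -3325$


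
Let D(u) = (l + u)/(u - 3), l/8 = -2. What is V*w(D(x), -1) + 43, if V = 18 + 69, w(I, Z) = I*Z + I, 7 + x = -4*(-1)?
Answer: 43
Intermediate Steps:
x = -3 (x = -7 - 4*(-1) = -7 + 4 = -3)
l = -16 (l = 8*(-2) = -16)
D(u) = (-16 + u)/(-3 + u) (D(u) = (-16 + u)/(u - 3) = (-16 + u)/(-3 + u))
w(I, Z) = I + I*Z
V = 87
V*w(D(x), -1) + 43 = 87*(((-16 - 3)/(-3 - 3))*(1 - 1)) + 43 = 87*((-19/(-6))*0) + 43 = 87*(-⅙*(-19)*0) + 43 = 87*((19/6)*0) + 43 = 87*0 + 43 = 0 + 43 = 43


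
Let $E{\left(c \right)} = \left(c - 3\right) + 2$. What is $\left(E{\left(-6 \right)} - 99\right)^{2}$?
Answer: $11236$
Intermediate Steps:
$E{\left(c \right)} = -1 + c$ ($E{\left(c \right)} = \left(-3 + c\right) + 2 = -1 + c$)
$\left(E{\left(-6 \right)} - 99\right)^{2} = \left(\left(-1 - 6\right) - 99\right)^{2} = \left(-7 - 99\right)^{2} = \left(-106\right)^{2} = 11236$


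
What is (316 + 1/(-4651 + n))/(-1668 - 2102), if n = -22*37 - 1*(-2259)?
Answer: -202619/2417324 ≈ -0.083820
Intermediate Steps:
n = 1445 (n = -814 + 2259 = 1445)
(316 + 1/(-4651 + n))/(-1668 - 2102) = (316 + 1/(-4651 + 1445))/(-1668 - 2102) = (316 + 1/(-3206))/(-3770) = (316 - 1/3206)*(-1/3770) = (1013095/3206)*(-1/3770) = -202619/2417324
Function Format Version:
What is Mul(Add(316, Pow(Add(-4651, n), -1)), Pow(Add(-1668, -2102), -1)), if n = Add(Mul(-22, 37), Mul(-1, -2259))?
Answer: Rational(-202619, 2417324) ≈ -0.083820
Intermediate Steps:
n = 1445 (n = Add(-814, 2259) = 1445)
Mul(Add(316, Pow(Add(-4651, n), -1)), Pow(Add(-1668, -2102), -1)) = Mul(Add(316, Pow(Add(-4651, 1445), -1)), Pow(Add(-1668, -2102), -1)) = Mul(Add(316, Pow(-3206, -1)), Pow(-3770, -1)) = Mul(Add(316, Rational(-1, 3206)), Rational(-1, 3770)) = Mul(Rational(1013095, 3206), Rational(-1, 3770)) = Rational(-202619, 2417324)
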